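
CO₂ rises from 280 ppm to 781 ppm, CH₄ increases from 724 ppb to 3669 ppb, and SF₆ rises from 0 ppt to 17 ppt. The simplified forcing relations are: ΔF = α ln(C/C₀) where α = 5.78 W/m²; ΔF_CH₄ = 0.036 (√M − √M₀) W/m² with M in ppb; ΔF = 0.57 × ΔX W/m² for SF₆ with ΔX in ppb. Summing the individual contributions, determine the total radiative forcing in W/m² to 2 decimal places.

ΔF = 7.15 W/m²

CO₂: 5.78 × ln(781/280) = 5.78 × ln(2.78929) = 5.78 × 1.02579 = 5.9291 W/m².
CH₄: 0.036 × (√3669 − √724) = 0.036 × (60.5723 − 26.9072) = 0.036 × 33.6651 = 1.2119 W/m².
SF₆: Δ = 17 − 0 = 17 ppt = 0.017 ppb; ΔF = 0.57 × 0.017 = 0.0097 W/m².
Total ΔF = 5.9291 + 1.2119 + 0.0097 = 7.1507 W/m².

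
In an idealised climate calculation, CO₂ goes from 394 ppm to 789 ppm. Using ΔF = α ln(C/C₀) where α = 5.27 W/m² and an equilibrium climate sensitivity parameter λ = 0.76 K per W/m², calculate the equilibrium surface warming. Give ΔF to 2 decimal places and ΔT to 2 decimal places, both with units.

ΔF = 3.66 W/m²; ΔT = 2.78 K

CO₂: 5.27 × ln(789/394) = 5.27 × ln(2.00254) = 5.27 × 0.69442 = 3.6596 W/m².
ΔT = λ ΔF = 0.76 × 3.66 = 2.7816 K.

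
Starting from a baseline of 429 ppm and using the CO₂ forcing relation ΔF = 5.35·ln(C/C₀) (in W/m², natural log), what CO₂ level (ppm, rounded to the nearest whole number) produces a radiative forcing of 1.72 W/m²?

Set 5.35 ln(C/429) = 1.72, so ln(C/429) = 1.72/5.35 = 0.32150.
Then C/429 = e^0.32150 = 1.37920, giving C = 429 × 1.37920 = 591.68 ppm.

C ≈ 592 ppm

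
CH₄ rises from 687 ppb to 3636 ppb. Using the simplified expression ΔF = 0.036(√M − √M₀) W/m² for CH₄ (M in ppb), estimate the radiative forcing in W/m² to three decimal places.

CH₄: 0.036 × (√3636 − √687) = 0.036 × (60.2993 − 26.2107) = 0.036 × 34.0886 = 1.2272 W/m².

ΔF = 1.227 W/m²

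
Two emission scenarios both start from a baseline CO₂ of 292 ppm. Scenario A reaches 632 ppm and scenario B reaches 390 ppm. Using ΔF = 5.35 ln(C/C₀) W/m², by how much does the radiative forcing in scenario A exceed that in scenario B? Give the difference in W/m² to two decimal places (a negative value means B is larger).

ΔF_A − ΔF_B = 2.58 W/m²

ΔF_A = 5.35 ln(632/292) = 5.35 × 0.77214 = 4.1309 W/m².
ΔF_B = 5.35 ln(390/292) = 5.35 × 0.28939 = 1.5482 W/m².
Difference: 4.1309 − 1.5482 = 2.5827 W/m².
(Equivalently, ΔF_A − ΔF_B = 5.35 ln(632/390) = 5.35 × 0.48274 = 2.5827 W/m².)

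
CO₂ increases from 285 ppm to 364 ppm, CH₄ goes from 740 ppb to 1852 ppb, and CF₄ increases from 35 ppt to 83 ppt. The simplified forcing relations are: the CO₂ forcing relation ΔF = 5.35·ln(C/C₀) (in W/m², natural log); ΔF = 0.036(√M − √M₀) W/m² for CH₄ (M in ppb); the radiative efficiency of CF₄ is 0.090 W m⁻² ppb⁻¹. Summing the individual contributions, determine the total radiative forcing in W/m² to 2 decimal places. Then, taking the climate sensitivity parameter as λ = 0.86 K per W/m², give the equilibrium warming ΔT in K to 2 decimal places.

CO₂: 5.35 × ln(364/285) = 5.35 × ln(1.27719) = 5.35 × 0.24466 = 1.3089 W/m².
CH₄: 0.036 × (√1852 − √740) = 0.036 × (43.0349 − 27.2029) = 0.036 × 15.8320 = 0.5700 W/m².
CF₄: Δ = 83 − 35 = 48 ppt = 0.048 ppb; ΔF = 0.090 × 0.048 = 0.0043 W/m².
Total ΔF = 1.3089 + 0.5700 + 0.0043 = 1.8832 W/m².
ΔT = λ ΔF = 0.86 × 1.88 = 1.6168 K.

ΔF = 1.88 W/m²; ΔT = 1.62 K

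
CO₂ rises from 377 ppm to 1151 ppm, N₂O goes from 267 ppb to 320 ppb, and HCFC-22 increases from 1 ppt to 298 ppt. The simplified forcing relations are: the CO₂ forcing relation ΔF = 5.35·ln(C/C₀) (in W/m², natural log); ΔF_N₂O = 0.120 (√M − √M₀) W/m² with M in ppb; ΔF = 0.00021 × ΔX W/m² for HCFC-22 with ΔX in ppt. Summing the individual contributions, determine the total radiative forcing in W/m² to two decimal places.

CO₂: 5.35 × ln(1151/377) = 5.35 × ln(3.05305) = 5.35 × 1.11614 = 5.9713 W/m².
N₂O: 0.120 × (√320 − √267) = 0.120 × (17.8885 − 16.3401) = 0.120 × 1.5484 = 0.1858 W/m².
HCFC-22: ΔF = 0.00021 × (298 − 1) = 0.00021 × 297 = 0.0624 W/m².
Total ΔF = 5.9713 + 0.1858 + 0.0624 = 6.2195 W/m².

ΔF = 6.22 W/m²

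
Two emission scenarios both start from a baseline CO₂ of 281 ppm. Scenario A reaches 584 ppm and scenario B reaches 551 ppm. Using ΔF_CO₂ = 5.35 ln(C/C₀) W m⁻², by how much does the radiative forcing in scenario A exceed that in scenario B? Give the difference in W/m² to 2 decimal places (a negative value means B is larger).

ΔF_A = 5.35 ln(584/281) = 5.35 × 0.73155 = 3.9138 W/m².
ΔF_B = 5.35 ln(551/281) = 5.35 × 0.67338 = 3.6026 W/m².
Difference: 3.9138 − 3.6026 = 0.3112 W/m².
(Equivalently, ΔF_A − ΔF_B = 5.35 ln(584/551) = 5.35 × 0.05817 = 0.3112 W/m².)

ΔF_A − ΔF_B = 0.31 W/m²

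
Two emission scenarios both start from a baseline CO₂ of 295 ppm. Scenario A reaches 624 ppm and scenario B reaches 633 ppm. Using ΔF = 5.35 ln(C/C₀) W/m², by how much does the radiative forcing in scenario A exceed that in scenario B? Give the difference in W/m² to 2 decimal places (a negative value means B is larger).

ΔF_A − ΔF_B = -0.08 W/m²

ΔF_A = 5.35 ln(624/295) = 5.35 × 0.74918 = 4.0081 W/m².
ΔF_B = 5.35 ln(633/295) = 5.35 × 0.76350 = 4.0847 W/m².
Difference: 4.0081 − 4.0847 = -0.0766 W/m².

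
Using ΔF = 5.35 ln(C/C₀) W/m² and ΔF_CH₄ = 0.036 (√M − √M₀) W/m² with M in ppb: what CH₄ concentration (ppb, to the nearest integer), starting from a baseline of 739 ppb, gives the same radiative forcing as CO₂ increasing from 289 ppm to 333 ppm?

M ≈ 2328 ppb

CO₂ forcing: 5.35 × ln(333/289) = 5.35 × 0.141716 = 0.75818 W/m².
Set 0.036(√M − √739) = 0.75818: √M = 0.75818/0.036 + √739 = 21.0606 + 27.1846 = 48.2452.
M = (48.2452)² = 2327.60 ppb.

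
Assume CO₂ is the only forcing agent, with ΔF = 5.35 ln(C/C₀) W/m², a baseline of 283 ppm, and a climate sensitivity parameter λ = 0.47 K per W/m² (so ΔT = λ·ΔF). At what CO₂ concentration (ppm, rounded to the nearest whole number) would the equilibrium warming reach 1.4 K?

C ≈ 494 ppm

Required forcing: ΔF = ΔT/λ = 1.4/0.47 = 2.9787 W/m².
Then ln(C/283) = ΔF/5.35 = 2.9787/5.35 = 0.55677.
So C = 283 × e^0.55677 = 283 × 1.74503 = 493.84 ppm.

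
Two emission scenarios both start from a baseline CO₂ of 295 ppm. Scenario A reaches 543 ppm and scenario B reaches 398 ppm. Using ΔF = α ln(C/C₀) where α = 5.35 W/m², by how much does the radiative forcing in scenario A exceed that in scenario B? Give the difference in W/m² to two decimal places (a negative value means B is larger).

ΔF_A − ΔF_B = 1.66 W/m²

ΔF_A = 5.35 ln(543/295) = 5.35 × 0.61013 = 3.2642 W/m².
ΔF_B = 5.35 ln(398/295) = 5.35 × 0.29948 = 1.6022 W/m².
Difference: 3.2642 − 1.6022 = 1.6620 W/m².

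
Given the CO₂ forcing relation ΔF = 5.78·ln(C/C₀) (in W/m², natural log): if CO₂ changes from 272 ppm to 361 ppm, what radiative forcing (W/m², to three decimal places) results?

ΔF = 1.636 W/m²

CO₂: 5.78 × ln(361/272) = 5.78 × ln(1.32721) = 5.78 × 0.28308 = 1.6362 W/m².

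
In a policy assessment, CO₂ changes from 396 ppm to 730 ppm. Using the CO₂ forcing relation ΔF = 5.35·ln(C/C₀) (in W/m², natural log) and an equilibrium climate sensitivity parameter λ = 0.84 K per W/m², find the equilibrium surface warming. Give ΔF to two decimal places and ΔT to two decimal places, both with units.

ΔF = 3.27 W/m²; ΔT = 2.75 K

CO₂: 5.35 × ln(730/396) = 5.35 × ln(1.84343) = 5.35 × 0.61163 = 3.2722 W/m².
ΔT = λ ΔF = 0.84 × 3.27 = 2.7468 K.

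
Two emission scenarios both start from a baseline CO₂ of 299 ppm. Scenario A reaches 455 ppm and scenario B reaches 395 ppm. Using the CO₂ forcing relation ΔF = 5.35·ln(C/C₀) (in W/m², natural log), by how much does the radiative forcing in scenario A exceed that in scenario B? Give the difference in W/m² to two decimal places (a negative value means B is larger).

ΔF_A − ΔF_B = 0.76 W/m²

ΔF_A = 5.35 ln(455/299) = 5.35 × 0.41985 = 2.2462 W/m².
ΔF_B = 5.35 ln(395/299) = 5.35 × 0.27844 = 1.4897 W/m².
Difference: 2.2462 − 1.4897 = 0.7565 W/m².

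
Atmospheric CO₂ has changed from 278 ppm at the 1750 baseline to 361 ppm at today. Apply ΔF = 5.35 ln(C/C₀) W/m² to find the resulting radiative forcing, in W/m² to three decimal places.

ΔF = 1.398 W/m²

CO₂ absorption bands are partially saturated, so forcing scales with the logarithm of the concentration ratio.
CO₂: 5.35 × ln(361/278) = 5.35 × ln(1.29856) = 5.35 × 0.26126 = 1.3977 W/m².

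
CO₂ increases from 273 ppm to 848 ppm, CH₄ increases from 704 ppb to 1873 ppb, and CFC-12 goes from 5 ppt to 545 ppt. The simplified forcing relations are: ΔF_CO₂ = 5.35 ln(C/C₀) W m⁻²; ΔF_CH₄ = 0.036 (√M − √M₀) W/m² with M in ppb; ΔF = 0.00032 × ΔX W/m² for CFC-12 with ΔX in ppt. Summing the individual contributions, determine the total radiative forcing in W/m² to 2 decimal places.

CO₂: 5.35 × ln(848/273) = 5.35 × ln(3.10623) = 5.35 × 1.13341 = 6.0637 W/m².
CH₄: 0.036 × (√1873 − √704) = 0.036 × (43.2782 − 26.5330) = 0.036 × 16.7452 = 0.6028 W/m².
CFC-12: ΔF = 0.00032 × (545 − 5) = 0.00032 × 540 = 0.1728 W/m².
Total ΔF = 6.0637 + 0.6028 + 0.1728 = 6.8393 W/m².

ΔF = 6.84 W/m²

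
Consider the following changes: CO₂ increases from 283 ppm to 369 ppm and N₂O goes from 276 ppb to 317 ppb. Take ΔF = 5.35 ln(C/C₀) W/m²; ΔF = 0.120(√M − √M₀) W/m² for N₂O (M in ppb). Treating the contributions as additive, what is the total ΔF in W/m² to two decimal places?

CO₂: 5.35 × ln(369/283) = 5.35 × ln(1.30389) = 5.35 × 0.26535 = 1.4196 W/m².
N₂O: 0.120 × (√317 − √276) = 0.120 × (17.8045 − 16.6132) = 0.120 × 1.1913 = 0.1430 W/m².
Total ΔF = 1.4196 + 0.1430 = 1.5626 W/m².

ΔF = 1.56 W/m²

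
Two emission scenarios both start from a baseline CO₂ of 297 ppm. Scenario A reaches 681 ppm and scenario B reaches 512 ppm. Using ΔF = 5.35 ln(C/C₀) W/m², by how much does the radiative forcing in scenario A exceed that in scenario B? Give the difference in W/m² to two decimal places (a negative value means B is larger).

ΔF_A = 5.35 ln(681/297) = 5.35 × 0.82983 = 4.4396 W/m².
ΔF_B = 5.35 ln(512/297) = 5.35 × 0.54459 = 2.9136 W/m².
Difference: 4.4396 − 2.9136 = 1.5260 W/m².

ΔF_A − ΔF_B = 1.53 W/m²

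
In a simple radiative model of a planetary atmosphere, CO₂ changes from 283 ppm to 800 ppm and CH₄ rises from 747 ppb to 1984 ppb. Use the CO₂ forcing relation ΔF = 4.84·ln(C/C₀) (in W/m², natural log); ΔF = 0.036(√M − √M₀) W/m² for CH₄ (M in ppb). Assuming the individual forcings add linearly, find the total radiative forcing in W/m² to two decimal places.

ΔF = 5.65 W/m²

CO₂: 4.84 × ln(800/283) = 4.84 × ln(2.82686) = 4.84 × 1.03917 = 5.0296 W/m².
CH₄: 0.036 × (√1984 − √747) = 0.036 × (44.5421 − 27.3313) = 0.036 × 17.2108 = 0.6196 W/m².
Total ΔF = 5.0296 + 0.6196 = 5.6492 W/m².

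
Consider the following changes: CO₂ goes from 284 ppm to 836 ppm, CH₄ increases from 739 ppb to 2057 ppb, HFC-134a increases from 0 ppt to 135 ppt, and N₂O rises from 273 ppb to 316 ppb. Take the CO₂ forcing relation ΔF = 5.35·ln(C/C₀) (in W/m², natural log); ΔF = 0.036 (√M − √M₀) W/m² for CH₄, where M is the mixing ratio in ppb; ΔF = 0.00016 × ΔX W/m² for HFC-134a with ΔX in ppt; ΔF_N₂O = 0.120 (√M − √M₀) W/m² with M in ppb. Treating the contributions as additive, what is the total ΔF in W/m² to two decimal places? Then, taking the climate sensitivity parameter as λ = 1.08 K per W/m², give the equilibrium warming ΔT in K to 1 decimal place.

ΔF = 6.60 W/m²; ΔT = 7.1 K

CO₂: 5.35 × ln(836/284) = 5.35 × ln(2.94366) = 5.35 × 1.07965 = 5.7761 W/m².
CH₄: 0.036 × (√2057 − √739) = 0.036 × (45.3542 − 27.1846) = 0.036 × 18.1696 = 0.6541 W/m².
HFC-134a: ΔF = 0.00016 × (135 − 0) = 0.00016 × 135 = 0.0216 W/m².
N₂O: 0.120 × (√316 − √273) = 0.120 × (17.7764 − 16.5227) = 0.120 × 1.2537 = 0.1504 W/m².
Total ΔF = 5.7761 + 0.6541 + 0.0216 + 0.1504 = 6.6022 W/m².
ΔT = λ ΔF = 1.08 × 6.60 = 7.1280 K.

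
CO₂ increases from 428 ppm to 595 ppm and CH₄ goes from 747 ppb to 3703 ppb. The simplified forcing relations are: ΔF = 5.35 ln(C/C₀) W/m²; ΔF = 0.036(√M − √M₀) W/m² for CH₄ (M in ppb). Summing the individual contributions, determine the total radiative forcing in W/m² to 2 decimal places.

ΔF = 2.97 W/m²

CO₂: 5.35 × ln(595/428) = 5.35 × ln(1.39019) = 5.35 × 0.32944 = 1.7625 W/m².
CH₄: 0.036 × (√3703 − √747) = 0.036 × (60.8523 − 27.3313) = 0.036 × 33.5210 = 1.2068 W/m².
Total ΔF = 1.7625 + 1.2068 = 2.9693 W/m².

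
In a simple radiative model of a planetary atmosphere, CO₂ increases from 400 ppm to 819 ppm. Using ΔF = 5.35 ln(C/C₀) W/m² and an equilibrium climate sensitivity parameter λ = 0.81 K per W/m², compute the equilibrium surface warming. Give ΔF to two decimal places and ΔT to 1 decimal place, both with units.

CO₂: 5.35 × ln(819/400) = 5.35 × ln(2.04750) = 5.35 × 0.71662 = 3.8339 W/m².
ΔT = λ ΔF = 0.81 × 3.83 = 3.1023 K.

ΔF = 3.83 W/m²; ΔT = 3.1 K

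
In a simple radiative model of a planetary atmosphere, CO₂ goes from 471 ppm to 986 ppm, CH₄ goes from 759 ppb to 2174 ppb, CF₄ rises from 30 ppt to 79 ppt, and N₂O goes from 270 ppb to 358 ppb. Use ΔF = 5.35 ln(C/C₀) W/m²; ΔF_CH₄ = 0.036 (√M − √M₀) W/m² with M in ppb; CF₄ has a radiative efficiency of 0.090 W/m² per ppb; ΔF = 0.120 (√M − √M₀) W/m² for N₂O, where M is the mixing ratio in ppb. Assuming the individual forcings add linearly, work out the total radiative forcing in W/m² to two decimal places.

ΔF = 4.94 W/m²

CO₂: 5.35 × ln(986/471) = 5.35 × ln(2.09342) = 5.35 × 0.73880 = 3.9526 W/m².
CH₄: 0.036 × (√2174 − √759) = 0.036 × (46.6262 − 27.5500) = 0.036 × 19.0762 = 0.6867 W/m².
CF₄: Δ = 79 − 30 = 49 ppt = 0.049 ppb; ΔF = 0.090 × 0.049 = 0.0044 W/m².
N₂O: 0.120 × (√358 − √270) = 0.120 × (18.9209 − 16.4317) = 0.120 × 2.4892 = 0.2987 W/m².
Total ΔF = 3.9526 + 0.6867 + 0.0044 + 0.2987 = 4.9424 W/m².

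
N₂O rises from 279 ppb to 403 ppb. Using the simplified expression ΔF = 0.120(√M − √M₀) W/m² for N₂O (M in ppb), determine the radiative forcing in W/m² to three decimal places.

ΔF = 0.405 W/m²

N₂O: 0.120 × (√403 − √279) = 0.120 × (20.0749 − 16.7033) = 0.120 × 3.3716 = 0.4046 W/m².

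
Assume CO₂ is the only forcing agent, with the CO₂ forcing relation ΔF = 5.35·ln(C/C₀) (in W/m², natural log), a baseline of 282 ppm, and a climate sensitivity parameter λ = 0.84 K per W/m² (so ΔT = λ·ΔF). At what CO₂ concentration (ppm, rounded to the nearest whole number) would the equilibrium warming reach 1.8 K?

C ≈ 421 ppm

Required forcing: ΔF = ΔT/λ = 1.8/0.84 = 2.1429 W/m².
Then ln(C/282) = ΔF/5.35 = 2.1429/5.35 = 0.40054.
So C = 282 × e^0.40054 = 282 × 1.49263 = 420.92 ppm.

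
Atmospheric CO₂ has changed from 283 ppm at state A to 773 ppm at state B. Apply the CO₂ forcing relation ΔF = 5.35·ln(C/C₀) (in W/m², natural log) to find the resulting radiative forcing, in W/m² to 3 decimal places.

CO₂ absorption bands are partially saturated, so forcing scales with the logarithm of the concentration ratio.
CO₂: 5.35 × ln(773/283) = 5.35 × ln(2.73145) = 5.35 × 1.00483 = 5.3758 W/m².

ΔF = 5.376 W/m²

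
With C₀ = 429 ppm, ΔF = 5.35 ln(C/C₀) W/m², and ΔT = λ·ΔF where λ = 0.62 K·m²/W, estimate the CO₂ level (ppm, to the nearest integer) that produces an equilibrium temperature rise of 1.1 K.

C ≈ 598 ppm

Required forcing: ΔF = ΔT/λ = 1.1/0.62 = 1.7742 W/m².
Then ln(C/429) = ΔF/5.35 = 1.7742/5.35 = 0.33163.
So C = 429 × e^0.33163 = 429 × 1.39324 = 597.70 ppm.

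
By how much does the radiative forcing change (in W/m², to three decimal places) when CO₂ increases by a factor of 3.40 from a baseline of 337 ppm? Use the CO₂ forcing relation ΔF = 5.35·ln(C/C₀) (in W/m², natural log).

ΔF = 5.35 × ln(3.40) = 5.35 × 1.22378 = 6.5472 W/m².

ΔF = 6.547 W/m²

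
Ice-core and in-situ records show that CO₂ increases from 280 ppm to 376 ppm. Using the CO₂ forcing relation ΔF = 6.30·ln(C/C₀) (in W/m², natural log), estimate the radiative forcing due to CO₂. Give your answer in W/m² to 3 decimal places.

ΔF = 1.857 W/m²

CO₂: 6.30 × ln(376/280) = 6.30 × ln(1.34286) = 6.30 × 0.29480 = 1.8572 W/m².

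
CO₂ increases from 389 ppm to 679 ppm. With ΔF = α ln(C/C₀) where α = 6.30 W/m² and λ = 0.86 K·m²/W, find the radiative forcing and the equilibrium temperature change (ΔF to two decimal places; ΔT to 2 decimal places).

ΔF = 3.51 W/m²; ΔT = 3.02 K

CO₂: 6.30 × ln(679/389) = 6.30 × ln(1.74550) = 6.30 × 0.55704 = 3.5094 W/m².
ΔT = λ ΔF = 0.86 × 3.51 = 3.0186 K.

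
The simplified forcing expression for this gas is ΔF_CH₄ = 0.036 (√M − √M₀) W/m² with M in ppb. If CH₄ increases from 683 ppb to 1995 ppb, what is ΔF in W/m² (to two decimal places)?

ΔF = 0.67 W/m²

CH₄: 0.036 × (√1995 − √683) = 0.036 × (44.6654 − 26.1343) = 0.036 × 18.5311 = 0.6671 W/m².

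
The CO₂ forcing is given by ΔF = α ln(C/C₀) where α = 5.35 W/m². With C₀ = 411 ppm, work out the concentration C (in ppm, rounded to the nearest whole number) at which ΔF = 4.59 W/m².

Set 5.35 ln(C/411) = 4.59, so ln(C/411) = 4.59/5.35 = 0.85794.
Then C/411 = e^0.85794 = 2.35830, giving C = 411 × 2.35830 = 969.26 ppm.

C ≈ 969 ppm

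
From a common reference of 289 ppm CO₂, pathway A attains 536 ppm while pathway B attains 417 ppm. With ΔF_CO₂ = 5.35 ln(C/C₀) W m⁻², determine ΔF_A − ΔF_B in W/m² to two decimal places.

ΔF_A − ΔF_B = 1.34 W/m²

ΔF_A = 5.35 ln(536/289) = 5.35 × 0.61771 = 3.3047 W/m².
ΔF_B = 5.35 ln(417/289) = 5.35 × 0.36666 = 1.9616 W/m².
Difference: 3.3047 − 1.9616 = 1.3431 W/m².
(Equivalently, ΔF_A − ΔF_B = 5.35 ln(536/417) = 5.35 × 0.25105 = 1.3431 W/m².)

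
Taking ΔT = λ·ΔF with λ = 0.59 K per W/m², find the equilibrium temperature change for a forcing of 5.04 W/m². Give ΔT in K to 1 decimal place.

ΔT = λ ΔF = 0.59 × 5.04 = 2.9736 K.

ΔT = 3.0 K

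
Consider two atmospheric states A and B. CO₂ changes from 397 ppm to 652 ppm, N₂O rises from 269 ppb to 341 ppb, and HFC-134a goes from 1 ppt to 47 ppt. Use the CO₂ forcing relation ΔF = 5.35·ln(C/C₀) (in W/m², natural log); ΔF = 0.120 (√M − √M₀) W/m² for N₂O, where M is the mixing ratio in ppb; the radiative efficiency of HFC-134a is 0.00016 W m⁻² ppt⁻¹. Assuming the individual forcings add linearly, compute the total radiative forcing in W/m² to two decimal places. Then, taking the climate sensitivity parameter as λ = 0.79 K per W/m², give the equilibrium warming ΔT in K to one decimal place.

CO₂: 5.35 × ln(652/397) = 5.35 × ln(1.64232) = 5.35 × 0.49611 = 2.6542 W/m².
N₂O: 0.120 × (√341 − √269) = 0.120 × (18.4662 − 16.4012) = 0.120 × 2.0650 = 0.2478 W/m².
HFC-134a: ΔF = 0.00016 × (47 − 1) = 0.00016 × 46 = 0.0074 W/m².
Total ΔF = 2.6542 + 0.2478 + 0.0074 = 2.9094 W/m².
ΔT = λ ΔF = 0.79 × 2.91 = 2.2989 K.

ΔF = 2.91 W/m²; ΔT = 2.3 K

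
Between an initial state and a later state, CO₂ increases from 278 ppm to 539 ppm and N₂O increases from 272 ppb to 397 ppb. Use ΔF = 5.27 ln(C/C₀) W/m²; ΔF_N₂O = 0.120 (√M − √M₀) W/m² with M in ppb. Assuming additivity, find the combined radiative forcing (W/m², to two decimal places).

ΔF = 3.90 W/m²

CO₂: 5.27 × ln(539/278) = 5.27 × ln(1.93885) = 5.27 × 0.66210 = 3.4893 W/m².
N₂O: 0.120 × (√397 − √272) = 0.120 × (19.9249 − 16.4924) = 0.120 × 3.4325 = 0.4119 W/m².
Total ΔF = 3.4893 + 0.4119 = 3.9012 W/m².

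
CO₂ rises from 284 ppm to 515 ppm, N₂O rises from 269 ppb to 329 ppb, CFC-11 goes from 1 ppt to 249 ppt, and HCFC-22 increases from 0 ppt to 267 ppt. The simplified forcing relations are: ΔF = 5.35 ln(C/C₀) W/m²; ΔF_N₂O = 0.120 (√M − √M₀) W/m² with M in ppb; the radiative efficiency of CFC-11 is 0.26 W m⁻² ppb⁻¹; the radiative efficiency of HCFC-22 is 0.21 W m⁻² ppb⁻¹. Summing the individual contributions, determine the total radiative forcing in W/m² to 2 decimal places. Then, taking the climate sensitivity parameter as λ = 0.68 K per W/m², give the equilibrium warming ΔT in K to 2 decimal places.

ΔF = 3.51 W/m²; ΔT = 2.39 K

CO₂: 5.35 × ln(515/284) = 5.35 × ln(1.81338) = 5.35 × 0.59519 = 3.1843 W/m².
N₂O: 0.120 × (√329 − √269) = 0.120 × (18.1384 − 16.4012) = 0.120 × 1.7372 = 0.2085 W/m².
CFC-11: Δ = 249 − 1 = 248 ppt = 0.248 ppb; ΔF = 0.26 × 0.248 = 0.0645 W/m².
HCFC-22: Δ = 267 − 0 = 267 ppt = 0.267 ppb; ΔF = 0.21 × 0.267 = 0.0561 W/m².
Total ΔF = 3.1843 + 0.2085 + 0.0645 + 0.0561 = 3.5134 W/m².
ΔT = λ ΔF = 0.68 × 3.51 = 2.3868 K.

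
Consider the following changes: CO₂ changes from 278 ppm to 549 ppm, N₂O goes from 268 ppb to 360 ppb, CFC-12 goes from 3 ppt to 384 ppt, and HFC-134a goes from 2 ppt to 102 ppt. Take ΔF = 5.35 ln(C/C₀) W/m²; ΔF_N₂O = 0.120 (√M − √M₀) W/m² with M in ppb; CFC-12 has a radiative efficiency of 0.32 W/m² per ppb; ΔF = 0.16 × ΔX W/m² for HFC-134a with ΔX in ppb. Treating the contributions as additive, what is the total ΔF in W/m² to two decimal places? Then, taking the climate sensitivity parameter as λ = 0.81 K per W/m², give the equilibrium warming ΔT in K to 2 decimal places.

ΔF = 4.09 W/m²; ΔT = 3.31 K

CO₂: 5.35 × ln(549/278) = 5.35 × ln(1.97482) = 5.35 × 0.68048 = 3.6406 W/m².
N₂O: 0.120 × (√360 − √268) = 0.120 × (18.9737 − 16.3707) = 0.120 × 2.6030 = 0.3124 W/m².
CFC-12: Δ = 384 − 3 = 381 ppt = 0.381 ppb; ΔF = 0.32 × 0.381 = 0.1219 W/m².
HFC-134a: Δ = 102 − 2 = 100 ppt = 0.100 ppb; ΔF = 0.16 × 0.100 = 0.0160 W/m².
Total ΔF = 3.6406 + 0.3124 + 0.1219 + 0.0160 = 4.0909 W/m².
ΔT = λ ΔF = 0.81 × 4.09 = 3.3129 K.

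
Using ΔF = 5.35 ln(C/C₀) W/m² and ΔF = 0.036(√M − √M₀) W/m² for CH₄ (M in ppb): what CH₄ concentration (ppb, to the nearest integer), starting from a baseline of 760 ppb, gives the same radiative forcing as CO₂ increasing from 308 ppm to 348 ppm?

CO₂ forcing: 5.35 × ln(348/308) = 5.35 × 0.122103 = 0.65325 W/m².
Set 0.036(√M − √760) = 0.65325: √M = 0.65325/0.036 + √760 = 18.1458 + 27.5681 = 45.7139.
M = (45.7139)² = 2089.76 ppb.

M ≈ 2090 ppb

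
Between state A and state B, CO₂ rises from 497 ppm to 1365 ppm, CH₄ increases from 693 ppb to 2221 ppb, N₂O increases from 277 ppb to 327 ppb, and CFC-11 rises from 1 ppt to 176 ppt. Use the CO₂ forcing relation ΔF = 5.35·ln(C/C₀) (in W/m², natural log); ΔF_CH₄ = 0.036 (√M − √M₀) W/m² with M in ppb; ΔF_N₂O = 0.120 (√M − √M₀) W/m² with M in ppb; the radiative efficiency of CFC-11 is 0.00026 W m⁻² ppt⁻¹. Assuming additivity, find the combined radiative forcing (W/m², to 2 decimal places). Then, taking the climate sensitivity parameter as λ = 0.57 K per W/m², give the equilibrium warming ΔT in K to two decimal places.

CO₂: 5.35 × ln(1365/497) = 5.35 × ln(2.74648) = 5.35 × 1.01032 = 5.4052 W/m².
CH₄: 0.036 × (√2221 − √693) = 0.036 × (47.1275 − 26.3249) = 0.036 × 20.8026 = 0.7489 W/m².
N₂O: 0.120 × (√327 − √277) = 0.120 × (18.0831 − 16.6433) = 0.120 × 1.4398 = 0.1728 W/m².
CFC-11: ΔF = 0.00026 × (176 − 1) = 0.00026 × 175 = 0.0455 W/m².
Total ΔF = 5.4052 + 0.7489 + 0.1728 + 0.0455 = 6.3724 W/m².
ΔT = λ ΔF = 0.57 × 6.37 = 3.6309 K.

ΔF = 6.37 W/m²; ΔT = 3.63 K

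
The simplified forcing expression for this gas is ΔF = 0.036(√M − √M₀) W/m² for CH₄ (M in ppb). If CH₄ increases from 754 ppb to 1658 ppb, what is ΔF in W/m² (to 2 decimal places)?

CH₄: 0.036 × (√1658 − √754) = 0.036 × (40.7185 − 27.4591) = 0.036 × 13.2594 = 0.4773 W/m².

ΔF = 0.48 W/m²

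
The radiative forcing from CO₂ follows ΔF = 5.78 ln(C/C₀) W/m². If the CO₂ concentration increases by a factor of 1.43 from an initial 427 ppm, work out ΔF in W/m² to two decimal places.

ΔF = 5.78 × ln(1.43) = 5.78 × 0.35767 = 2.0673 W/m².

ΔF = 2.07 W/m²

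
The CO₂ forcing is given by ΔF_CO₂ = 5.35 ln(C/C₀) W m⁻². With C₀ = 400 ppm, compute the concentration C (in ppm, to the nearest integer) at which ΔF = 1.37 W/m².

C ≈ 517 ppm

Set 5.35 ln(C/400) = 1.37, so ln(C/400) = 1.37/5.35 = 0.25607.
Then C/400 = e^0.25607 = 1.29184, giving C = 400 × 1.29184 = 516.74 ppm.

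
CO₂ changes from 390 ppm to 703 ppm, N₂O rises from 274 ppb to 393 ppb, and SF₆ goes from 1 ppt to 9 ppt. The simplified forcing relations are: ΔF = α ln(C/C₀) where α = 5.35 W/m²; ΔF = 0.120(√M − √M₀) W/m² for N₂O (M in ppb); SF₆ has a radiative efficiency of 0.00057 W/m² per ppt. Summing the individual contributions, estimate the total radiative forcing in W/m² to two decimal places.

CO₂: 5.35 × ln(703/390) = 5.35 × ln(1.80256) = 5.35 × 0.58921 = 3.1523 W/m².
N₂O: 0.120 × (√393 − √274) = 0.120 × (19.8242 − 16.5529) = 0.120 × 3.2713 = 0.3926 W/m².
SF₆: ΔF = 0.00057 × (9 − 1) = 0.00057 × 8 = 0.0046 W/m².
Total ΔF = 3.1523 + 0.3926 + 0.0046 = 3.5495 W/m².

ΔF = 3.55 W/m²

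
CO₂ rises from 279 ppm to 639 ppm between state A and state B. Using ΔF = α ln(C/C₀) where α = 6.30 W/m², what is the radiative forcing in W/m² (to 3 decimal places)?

ΔF = 5.221 W/m²

CO₂: 6.30 × ln(639/279) = 6.30 × ln(2.29032) = 6.30 × 0.82869 = 5.2207 W/m².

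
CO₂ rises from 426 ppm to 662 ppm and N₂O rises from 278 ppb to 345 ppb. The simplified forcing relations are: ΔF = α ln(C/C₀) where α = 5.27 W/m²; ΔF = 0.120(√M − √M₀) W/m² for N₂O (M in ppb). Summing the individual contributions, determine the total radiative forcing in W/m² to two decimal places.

CO₂: 5.27 × ln(662/426) = 5.27 × ln(1.55399) = 5.27 × 0.44083 = 2.3232 W/m².
N₂O: 0.120 × (√345 − √278) = 0.120 × (18.5742 − 16.6733) = 0.120 × 1.9009 = 0.2281 W/m².
Total ΔF = 2.3232 + 0.2281 = 2.5513 W/m².

ΔF = 2.55 W/m²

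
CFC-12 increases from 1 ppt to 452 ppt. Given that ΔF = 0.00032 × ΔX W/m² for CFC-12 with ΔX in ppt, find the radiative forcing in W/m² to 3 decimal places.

ΔF = 0.144 W/m²

CFC-12: ΔF = 0.00032 × (452 − 1) = 0.00032 × 451 = 0.1443 W/m².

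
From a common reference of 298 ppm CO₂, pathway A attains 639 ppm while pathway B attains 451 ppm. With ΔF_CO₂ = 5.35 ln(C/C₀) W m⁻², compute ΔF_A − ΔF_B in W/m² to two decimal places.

ΔF_A = 5.35 ln(639/298) = 5.35 × 0.76281 = 4.0810 W/m².
ΔF_B = 5.35 ln(451/298) = 5.35 × 0.41437 = 2.2169 W/m².
Difference: 4.0810 − 2.2169 = 1.8641 W/m².

ΔF_A − ΔF_B = 1.86 W/m²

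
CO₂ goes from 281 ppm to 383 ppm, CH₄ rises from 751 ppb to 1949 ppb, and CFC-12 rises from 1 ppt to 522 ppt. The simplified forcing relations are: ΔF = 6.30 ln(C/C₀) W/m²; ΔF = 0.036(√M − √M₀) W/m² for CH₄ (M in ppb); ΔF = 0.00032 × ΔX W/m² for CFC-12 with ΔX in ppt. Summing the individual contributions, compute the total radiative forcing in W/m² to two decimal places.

CO₂: 6.30 × ln(383/281) = 6.30 × ln(1.36299) = 6.30 × 0.30968 = 1.9510 W/m².
CH₄: 0.036 × (√1949 − √751) = 0.036 × (44.1475 − 27.4044) = 0.036 × 16.7431 = 0.6028 W/m².
CFC-12: ΔF = 0.00032 × (522 − 1) = 0.00032 × 521 = 0.1667 W/m².
Total ΔF = 1.9510 + 0.6028 + 0.1667 = 2.7205 W/m².

ΔF = 2.72 W/m²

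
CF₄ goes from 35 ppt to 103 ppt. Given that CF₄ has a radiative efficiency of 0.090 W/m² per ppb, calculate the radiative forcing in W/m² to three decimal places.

CF₄: Δ = 103 − 35 = 68 ppt = 0.068 ppb; ΔF = 0.090 × 0.068 = 0.0061 W/m².

ΔF = 0.006 W/m²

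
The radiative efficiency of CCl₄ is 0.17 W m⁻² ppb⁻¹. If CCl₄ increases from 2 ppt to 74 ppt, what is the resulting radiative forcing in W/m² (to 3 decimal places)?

CCl₄: Δ = 74 − 2 = 72 ppt = 0.072 ppb; ΔF = 0.17 × 0.072 = 0.0122 W/m².

ΔF = 0.012 W/m²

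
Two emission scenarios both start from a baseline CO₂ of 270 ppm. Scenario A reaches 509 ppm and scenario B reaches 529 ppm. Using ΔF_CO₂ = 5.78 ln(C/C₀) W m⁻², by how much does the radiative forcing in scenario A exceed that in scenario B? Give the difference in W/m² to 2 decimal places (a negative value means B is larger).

ΔF_A − ΔF_B = -0.22 W/m²

ΔF_A = 5.78 ln(509/270) = 5.78 × 0.63403 = 3.6647 W/m².
ΔF_B = 5.78 ln(529/270) = 5.78 × 0.67257 = 3.8875 W/m².
Difference: 3.6647 − 3.8875 = -0.2228 W/m².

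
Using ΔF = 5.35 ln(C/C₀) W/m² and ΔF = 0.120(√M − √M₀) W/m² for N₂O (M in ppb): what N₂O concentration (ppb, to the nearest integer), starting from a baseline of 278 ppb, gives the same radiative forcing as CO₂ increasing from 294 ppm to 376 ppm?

M ≈ 764 ppb

CO₂ forcing: 5.35 × ln(376/294) = 5.35 × 0.246009 = 1.31615 W/m².
Set 0.120(√M − √278) = 1.31615: √M = 1.31615/0.120 + √278 = 10.9679 + 16.6733 = 27.6412.
M = (27.6412)² = 764.04 ppb.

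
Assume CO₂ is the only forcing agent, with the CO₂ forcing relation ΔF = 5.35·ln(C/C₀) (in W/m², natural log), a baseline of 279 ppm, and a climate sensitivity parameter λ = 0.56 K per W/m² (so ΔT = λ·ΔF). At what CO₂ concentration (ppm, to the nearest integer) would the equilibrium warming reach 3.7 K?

C ≈ 959 ppm

Required forcing: ΔF = ΔT/λ = 3.7/0.56 = 6.6071 W/m².
Then ln(C/279) = ΔF/5.35 = 6.6071/5.35 = 1.23497.
So C = 279 × e^1.23497 = 279 × 3.43828 = 959.28 ppm.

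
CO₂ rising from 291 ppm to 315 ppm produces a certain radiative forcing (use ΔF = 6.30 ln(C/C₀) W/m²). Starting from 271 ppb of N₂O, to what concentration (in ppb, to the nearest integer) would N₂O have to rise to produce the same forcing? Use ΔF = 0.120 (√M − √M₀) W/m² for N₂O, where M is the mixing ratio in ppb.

M ≈ 425 ppb

CO₂ forcing: 6.30 × ln(315/291) = 6.30 × 0.079249 = 0.49927 W/m².
Set 0.120(√M − √271) = 0.49927: √M = 0.49927/0.120 + √271 = 4.1606 + 16.4621 = 20.6227.
M = (20.6227)² = 425.30 ppb.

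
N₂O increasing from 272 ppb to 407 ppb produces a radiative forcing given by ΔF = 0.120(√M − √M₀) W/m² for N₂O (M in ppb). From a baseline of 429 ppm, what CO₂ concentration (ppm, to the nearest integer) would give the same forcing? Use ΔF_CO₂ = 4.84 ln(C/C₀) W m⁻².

N₂O forcing: 0.120 × (√407 − √272) = 0.120 × (20.1742 − 16.4924) = 0.120 × 3.6818 = 0.44182 W/m².
Set 4.84 ln(C/429) = 0.44182: ln(C/429) = 0.44182/4.84 = 0.09129, so C = 429 × e^0.09129 = 429 × 1.09559 = 470.01 ppm.

C ≈ 470 ppm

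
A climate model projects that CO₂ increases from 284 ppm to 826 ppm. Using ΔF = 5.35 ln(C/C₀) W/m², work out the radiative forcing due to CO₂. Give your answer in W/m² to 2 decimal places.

CO₂ absorption bands are partially saturated, so forcing scales with the logarithm of the concentration ratio.
CO₂: 5.35 × ln(826/284) = 5.35 × ln(2.90845) = 5.35 × 1.06762 = 5.7118 W/m².

ΔF = 5.71 W/m²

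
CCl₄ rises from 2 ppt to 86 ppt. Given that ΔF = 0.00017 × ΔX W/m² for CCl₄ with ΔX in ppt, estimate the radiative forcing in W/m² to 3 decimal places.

ΔF = 0.014 W/m²

CCl₄: ΔF = 0.00017 × (86 − 2) = 0.00017 × 84 = 0.0143 W/m².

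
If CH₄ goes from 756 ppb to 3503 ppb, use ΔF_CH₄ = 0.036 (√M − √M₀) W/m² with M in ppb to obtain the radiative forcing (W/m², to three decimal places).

ΔF = 1.141 W/m²

CH₄: 0.036 × (√3503 − √756) = 0.036 × (59.1861 − 27.4955) = 0.036 × 31.6906 = 1.1409 W/m².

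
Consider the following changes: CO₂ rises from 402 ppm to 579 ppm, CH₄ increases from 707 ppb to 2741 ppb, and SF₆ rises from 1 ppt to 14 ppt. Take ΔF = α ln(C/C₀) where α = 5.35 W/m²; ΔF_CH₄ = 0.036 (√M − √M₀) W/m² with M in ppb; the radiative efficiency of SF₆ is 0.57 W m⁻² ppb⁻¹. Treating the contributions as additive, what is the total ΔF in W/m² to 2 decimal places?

ΔF = 2.89 W/m²

CO₂: 5.35 × ln(579/402) = 5.35 × ln(1.44030) = 5.35 × 0.36485 = 1.9519 W/m².
CH₄: 0.036 × (√2741 − √707) = 0.036 × (52.3546 − 26.5895) = 0.036 × 25.7651 = 0.9275 W/m².
SF₆: Δ = 14 − 1 = 13 ppt = 0.013 ppb; ΔF = 0.57 × 0.013 = 0.0074 W/m².
Total ΔF = 1.9519 + 0.9275 + 0.0074 = 2.8868 W/m².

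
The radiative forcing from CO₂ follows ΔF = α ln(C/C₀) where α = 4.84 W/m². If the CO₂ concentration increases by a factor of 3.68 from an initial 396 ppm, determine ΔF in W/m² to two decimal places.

ΔF = 6.31 W/m²

ΔF = 4.84 × ln(3.68) = 4.84 × 1.30291 = 6.3061 W/m².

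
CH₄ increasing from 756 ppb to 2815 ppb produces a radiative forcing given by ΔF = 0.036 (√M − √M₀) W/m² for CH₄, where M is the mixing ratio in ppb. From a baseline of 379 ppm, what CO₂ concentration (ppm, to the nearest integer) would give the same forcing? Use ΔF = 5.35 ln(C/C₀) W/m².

C ≈ 450 ppm

CH₄ forcing: 0.036 × (√2815 − √756) = 0.036 × (53.0566 − 27.4955) = 0.036 × 25.5611 = 0.92020 W/m².
Set 5.35 ln(C/379) = 0.92020: ln(C/379) = 0.92020/5.35 = 0.17200, so C = 379 × e^0.17200 = 379 × 1.18768 = 450.13 ppm.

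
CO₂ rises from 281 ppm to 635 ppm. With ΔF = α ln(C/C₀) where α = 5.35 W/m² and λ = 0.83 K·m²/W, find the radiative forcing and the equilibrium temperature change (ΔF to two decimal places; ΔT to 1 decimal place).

ΔF = 4.36 W/m²; ΔT = 3.6 K

CO₂: 5.35 × ln(635/281) = 5.35 × ln(2.25979) = 5.35 × 0.81527 = 4.3617 W/m².
ΔT = λ ΔF = 0.83 × 4.36 = 3.6188 K.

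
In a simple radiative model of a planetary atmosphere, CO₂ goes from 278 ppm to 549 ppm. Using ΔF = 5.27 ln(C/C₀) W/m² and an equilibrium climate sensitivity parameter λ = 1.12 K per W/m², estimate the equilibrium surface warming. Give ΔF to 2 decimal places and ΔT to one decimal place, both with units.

ΔF = 3.59 W/m²; ΔT = 4.0 K

CO₂: 5.27 × ln(549/278) = 5.27 × ln(1.97482) = 5.27 × 0.68048 = 3.5861 W/m².
ΔT = λ ΔF = 1.12 × 3.59 = 4.0208 K.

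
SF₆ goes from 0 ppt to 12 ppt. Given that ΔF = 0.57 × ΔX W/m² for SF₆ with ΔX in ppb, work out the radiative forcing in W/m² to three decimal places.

SF₆: Δ = 12 − 0 = 12 ppt = 0.012 ppb; ΔF = 0.57 × 0.012 = 0.0068 W/m².

ΔF = 0.007 W/m²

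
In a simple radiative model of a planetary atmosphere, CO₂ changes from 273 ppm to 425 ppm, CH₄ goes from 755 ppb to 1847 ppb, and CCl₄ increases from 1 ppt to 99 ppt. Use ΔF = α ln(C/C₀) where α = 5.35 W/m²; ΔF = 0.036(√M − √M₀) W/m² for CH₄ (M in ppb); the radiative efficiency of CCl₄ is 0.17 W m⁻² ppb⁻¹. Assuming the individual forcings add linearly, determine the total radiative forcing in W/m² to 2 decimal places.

ΔF = 2.94 W/m²

CO₂: 5.35 × ln(425/273) = 5.35 × ln(1.55678) = 5.35 × 0.44262 = 2.3680 W/m².
CH₄: 0.036 × (√1847 − √755) = 0.036 × (42.9767 − 27.4773) = 0.036 × 15.4994 = 0.5580 W/m².
CCl₄: Δ = 99 − 1 = 98 ppt = 0.098 ppb; ΔF = 0.17 × 0.098 = 0.0167 W/m².
Total ΔF = 2.3680 + 0.5580 + 0.0167 = 2.9427 W/m².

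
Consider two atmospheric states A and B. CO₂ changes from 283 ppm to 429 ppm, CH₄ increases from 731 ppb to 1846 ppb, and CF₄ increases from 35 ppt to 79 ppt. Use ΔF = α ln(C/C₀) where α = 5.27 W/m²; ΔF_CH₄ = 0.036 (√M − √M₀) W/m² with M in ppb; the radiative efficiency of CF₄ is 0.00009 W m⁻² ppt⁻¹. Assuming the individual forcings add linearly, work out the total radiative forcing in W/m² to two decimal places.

CO₂: 5.27 × ln(429/283) = 5.27 × ln(1.51590) = 5.27 × 0.41601 = 2.1924 W/m².
CH₄: 0.036 × (√1846 − √731) = 0.036 × (42.9651 − 27.0370) = 0.036 × 15.9281 = 0.5734 W/m².
CF₄: ΔF = 0.00009 × (79 − 35) = 0.00009 × 44 = 0.0040 W/m².
Total ΔF = 2.1924 + 0.5734 + 0.0040 = 2.7698 W/m².

ΔF = 2.77 W/m²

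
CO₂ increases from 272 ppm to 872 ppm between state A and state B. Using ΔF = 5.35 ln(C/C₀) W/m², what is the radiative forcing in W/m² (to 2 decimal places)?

ΔF = 6.23 W/m²

CO₂: 5.35 × ln(872/272) = 5.35 × ln(3.20588) = 5.35 × 1.16499 = 6.2327 W/m².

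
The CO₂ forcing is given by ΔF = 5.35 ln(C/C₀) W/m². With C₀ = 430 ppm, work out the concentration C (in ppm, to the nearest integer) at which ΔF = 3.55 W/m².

C ≈ 835 ppm

Set 5.35 ln(C/430) = 3.55, so ln(C/430) = 3.55/5.35 = 0.66355.
Then C/430 = e^0.66355 = 1.94167, giving C = 430 × 1.94167 = 834.92 ppm.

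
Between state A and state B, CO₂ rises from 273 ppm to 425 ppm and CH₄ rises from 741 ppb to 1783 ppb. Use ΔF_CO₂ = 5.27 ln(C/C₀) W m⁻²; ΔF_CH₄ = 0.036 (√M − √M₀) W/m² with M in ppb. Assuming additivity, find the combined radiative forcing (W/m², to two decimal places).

ΔF = 2.87 W/m²

CO₂: 5.27 × ln(425/273) = 5.27 × ln(1.55678) = 5.27 × 0.44262 = 2.3326 W/m².
CH₄: 0.036 × (√1783 − √741) = 0.036 × (42.2256 − 27.2213) = 0.036 × 15.0043 = 0.5402 W/m².
Total ΔF = 2.3326 + 0.5402 = 2.8728 W/m².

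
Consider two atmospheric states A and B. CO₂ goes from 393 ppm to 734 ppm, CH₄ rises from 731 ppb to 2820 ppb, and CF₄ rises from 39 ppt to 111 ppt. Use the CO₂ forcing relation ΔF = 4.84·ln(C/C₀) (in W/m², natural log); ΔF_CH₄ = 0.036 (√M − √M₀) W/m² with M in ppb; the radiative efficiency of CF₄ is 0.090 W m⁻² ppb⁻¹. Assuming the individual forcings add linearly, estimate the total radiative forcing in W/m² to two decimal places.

CO₂: 4.84 × ln(734/393) = 4.84 × ln(1.86768) = 4.84 × 0.62470 = 3.0235 W/m².
CH₄: 0.036 × (√2820 − √731) = 0.036 × (53.1037 − 27.0370) = 0.036 × 26.0667 = 0.9384 W/m².
CF₄: Δ = 111 − 39 = 72 ppt = 0.072 ppb; ΔF = 0.090 × 0.072 = 0.0065 W/m².
Total ΔF = 3.0235 + 0.9384 + 0.0065 = 3.9684 W/m².

ΔF = 3.97 W/m²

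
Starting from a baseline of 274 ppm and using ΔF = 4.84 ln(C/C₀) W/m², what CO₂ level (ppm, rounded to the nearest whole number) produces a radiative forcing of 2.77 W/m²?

C ≈ 486 ppm

Set 4.84 ln(C/274) = 2.77, so ln(C/274) = 2.77/4.84 = 0.57231.
Then C/274 = e^0.57231 = 1.77236, giving C = 274 × 1.77236 = 485.63 ppm.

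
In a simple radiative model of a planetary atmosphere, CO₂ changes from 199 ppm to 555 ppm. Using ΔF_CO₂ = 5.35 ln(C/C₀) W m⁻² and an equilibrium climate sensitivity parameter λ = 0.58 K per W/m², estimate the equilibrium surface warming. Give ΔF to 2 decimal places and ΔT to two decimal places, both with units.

CO₂: 5.35 × ln(555/199) = 5.35 × ln(2.78894) = 5.35 × 1.02566 = 5.4873 W/m².
ΔT = λ ΔF = 0.58 × 5.49 = 3.1842 K.

ΔF = 5.49 W/m²; ΔT = 3.18 K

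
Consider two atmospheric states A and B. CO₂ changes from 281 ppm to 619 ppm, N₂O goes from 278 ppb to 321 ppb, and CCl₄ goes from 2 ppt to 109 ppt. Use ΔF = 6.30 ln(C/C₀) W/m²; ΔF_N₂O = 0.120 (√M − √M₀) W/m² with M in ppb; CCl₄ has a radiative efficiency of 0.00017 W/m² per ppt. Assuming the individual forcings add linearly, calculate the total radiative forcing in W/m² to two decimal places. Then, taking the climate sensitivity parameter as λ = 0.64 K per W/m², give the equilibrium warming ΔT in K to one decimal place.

CO₂: 6.30 × ln(619/281) = 6.30 × ln(2.20285) = 6.30 × 0.78975 = 4.9754 W/m².
N₂O: 0.120 × (√321 − √278) = 0.120 × (17.9165 − 16.6733) = 0.120 × 1.2432 = 0.1492 W/m².
CCl₄: ΔF = 0.00017 × (109 − 2) = 0.00017 × 107 = 0.0182 W/m².
Total ΔF = 4.9754 + 0.1492 + 0.0182 = 5.1428 W/m².
ΔT = λ ΔF = 0.64 × 5.14 = 3.2896 K.

ΔF = 5.14 W/m²; ΔT = 3.3 K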